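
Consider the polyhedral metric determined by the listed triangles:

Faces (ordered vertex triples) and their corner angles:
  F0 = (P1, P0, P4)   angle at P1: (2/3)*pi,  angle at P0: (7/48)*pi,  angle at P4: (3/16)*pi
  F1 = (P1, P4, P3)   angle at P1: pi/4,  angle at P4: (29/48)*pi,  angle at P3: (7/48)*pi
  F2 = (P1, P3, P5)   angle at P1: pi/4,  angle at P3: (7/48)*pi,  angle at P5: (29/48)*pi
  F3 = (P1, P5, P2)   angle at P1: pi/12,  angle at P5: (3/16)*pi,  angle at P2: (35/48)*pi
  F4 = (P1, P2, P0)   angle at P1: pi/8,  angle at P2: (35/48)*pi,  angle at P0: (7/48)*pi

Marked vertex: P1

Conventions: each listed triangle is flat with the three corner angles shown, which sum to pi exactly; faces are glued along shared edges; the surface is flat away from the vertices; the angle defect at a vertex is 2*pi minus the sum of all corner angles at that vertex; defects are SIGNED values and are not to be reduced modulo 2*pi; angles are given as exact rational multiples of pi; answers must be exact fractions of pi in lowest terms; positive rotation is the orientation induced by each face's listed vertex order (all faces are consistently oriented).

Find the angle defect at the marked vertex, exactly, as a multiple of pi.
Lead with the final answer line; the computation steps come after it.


Answer: defect(P1) = (5/8)*pi

Sum of corner angles at P1: (11/8)*pi
defect = 2*pi - (11/8)*pi


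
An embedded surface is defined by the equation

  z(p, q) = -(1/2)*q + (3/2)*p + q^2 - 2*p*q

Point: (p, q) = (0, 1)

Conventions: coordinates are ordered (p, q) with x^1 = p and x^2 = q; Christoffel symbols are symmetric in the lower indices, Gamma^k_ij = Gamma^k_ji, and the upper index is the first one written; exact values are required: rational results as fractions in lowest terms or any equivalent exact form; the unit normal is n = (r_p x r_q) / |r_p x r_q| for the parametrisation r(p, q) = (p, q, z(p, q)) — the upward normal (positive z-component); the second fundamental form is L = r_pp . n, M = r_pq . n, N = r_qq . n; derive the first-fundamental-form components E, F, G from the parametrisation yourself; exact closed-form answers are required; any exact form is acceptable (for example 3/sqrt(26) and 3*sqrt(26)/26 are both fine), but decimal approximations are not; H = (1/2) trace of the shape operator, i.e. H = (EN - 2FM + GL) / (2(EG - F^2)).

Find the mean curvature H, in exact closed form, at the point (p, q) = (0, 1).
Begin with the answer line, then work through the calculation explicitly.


Answer: H = -sqrt(14)/98

z_p = -1/2, z_q = 3/2, z_pp = 0, z_pq = -2, z_qq = 2
E = 5/4, F = -3/4, G = 13/4; answer radicand W^2 = 7/2
unnormalised second-form numerators: l = 0, m = -2, n = 2; L = l/sqrt(7/2), and similarly M = m/sqrt(W^2), N = n/sqrt(W^2)
H = (E*n - 2*F*m + G*l) / (2*(EG - F^2)*sqrt(W^2)); E*n - 2*F*m + G*l = -1/2, EG - F^2 = 7/2, so H = (-1/14)/sqrt(7/2)


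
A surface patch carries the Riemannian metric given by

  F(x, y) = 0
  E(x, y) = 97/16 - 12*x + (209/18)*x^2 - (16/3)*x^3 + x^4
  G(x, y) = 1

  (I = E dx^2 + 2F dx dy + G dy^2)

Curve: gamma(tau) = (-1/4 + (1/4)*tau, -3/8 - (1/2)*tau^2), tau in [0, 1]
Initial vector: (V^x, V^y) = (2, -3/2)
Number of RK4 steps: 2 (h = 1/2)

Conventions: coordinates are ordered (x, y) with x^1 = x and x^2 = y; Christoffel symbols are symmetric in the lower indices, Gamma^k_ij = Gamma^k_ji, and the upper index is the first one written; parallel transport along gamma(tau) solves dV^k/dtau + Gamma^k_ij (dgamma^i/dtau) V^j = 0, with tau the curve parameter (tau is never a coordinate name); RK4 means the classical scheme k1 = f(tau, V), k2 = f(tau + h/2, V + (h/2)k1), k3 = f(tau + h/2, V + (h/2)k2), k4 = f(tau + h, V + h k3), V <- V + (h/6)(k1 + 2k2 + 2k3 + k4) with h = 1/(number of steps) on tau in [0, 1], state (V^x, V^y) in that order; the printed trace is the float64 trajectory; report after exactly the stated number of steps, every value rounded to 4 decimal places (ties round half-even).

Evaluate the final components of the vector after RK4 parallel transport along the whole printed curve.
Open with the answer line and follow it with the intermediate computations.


Answer: V^x = 2.5526, V^y = -1.5000

gamma'(tau) = (1/4, -tau); f(tau, V)^k = -Gamma^k_ij(gamma(tau)) gamma'^i(tau) V^j; h = 1/2; intermediate values shown to 6 dp
curve data and Christoffel symbols at the stage parameters:
  tau = 0.000000: gamma = (-0.250000, -0.375000), gamma' = (0.250000, 0.000000); Gamma_xxx = -0.955303, Gamma_xxy = 0.000000, Gamma_xyy = 0.000000, Gamma_yxx = 0.000000, Gamma_yxy = 0.000000, Gamma_yyy = 0.000000
  tau = 0.250000: gamma = (-0.187500, -0.406250), gamma' = (0.250000, -0.250000); Gamma_xxx = -0.967389, Gamma_xxy = 0.000000, Gamma_xyy = 0.000000, Gamma_yxx = 0.000000, Gamma_yxy = 0.000000, Gamma_yyy = 0.000000
  tau = 0.500000: gamma = (-0.125000, -0.500000), gamma' = (0.250000, -0.500000); Gamma_xxx = -0.977524, Gamma_xxy = 0.000000, Gamma_xyy = 0.000000, Gamma_yxx = 0.000000, Gamma_yxy = 0.000000, Gamma_yyy = 0.000000
  tau = 0.750000: gamma = (-0.062500, -0.656250), gamma' = (0.250000, -0.750000); Gamma_xxx = -0.985167, Gamma_xxy = 0.000000, Gamma_xyy = 0.000000, Gamma_yxx = 0.000000, Gamma_yxy = 0.000000, Gamma_yyy = 0.000000
  tau = 1.000000: gamma = (0.000000, -0.875000), gamma' = (0.250000, -1.000000); Gamma_xxx = -0.989691, Gamma_xxy = 0.000000, Gamma_xyy = 0.000000, Gamma_yxx = 0.000000, Gamma_yxy = 0.000000, Gamma_yyy = 0.000000
step 0: V^x = 2.0000, V^y = -1.5000
step 1: k1 = (0.477651, 0.000000), k2 = (0.512574, 0.000000), k3 = (0.514686, 0.000000), k4 = (0.551652, 0.000000); V <- V + (h/6)(k1 + 2k2 + 2k3 + k4): V^x = 2.2570, V^y = -1.5000
step 2: k1 = (0.551565, 0.000000), k2 = (0.589838, 0.000000), k3 = (0.592195, 0.000000), k4 = (0.631691, 0.000000); V <- V + (h/6)(k1 + 2k2 + 2k3 + k4): V^x = 2.5526, V^y = -1.5000


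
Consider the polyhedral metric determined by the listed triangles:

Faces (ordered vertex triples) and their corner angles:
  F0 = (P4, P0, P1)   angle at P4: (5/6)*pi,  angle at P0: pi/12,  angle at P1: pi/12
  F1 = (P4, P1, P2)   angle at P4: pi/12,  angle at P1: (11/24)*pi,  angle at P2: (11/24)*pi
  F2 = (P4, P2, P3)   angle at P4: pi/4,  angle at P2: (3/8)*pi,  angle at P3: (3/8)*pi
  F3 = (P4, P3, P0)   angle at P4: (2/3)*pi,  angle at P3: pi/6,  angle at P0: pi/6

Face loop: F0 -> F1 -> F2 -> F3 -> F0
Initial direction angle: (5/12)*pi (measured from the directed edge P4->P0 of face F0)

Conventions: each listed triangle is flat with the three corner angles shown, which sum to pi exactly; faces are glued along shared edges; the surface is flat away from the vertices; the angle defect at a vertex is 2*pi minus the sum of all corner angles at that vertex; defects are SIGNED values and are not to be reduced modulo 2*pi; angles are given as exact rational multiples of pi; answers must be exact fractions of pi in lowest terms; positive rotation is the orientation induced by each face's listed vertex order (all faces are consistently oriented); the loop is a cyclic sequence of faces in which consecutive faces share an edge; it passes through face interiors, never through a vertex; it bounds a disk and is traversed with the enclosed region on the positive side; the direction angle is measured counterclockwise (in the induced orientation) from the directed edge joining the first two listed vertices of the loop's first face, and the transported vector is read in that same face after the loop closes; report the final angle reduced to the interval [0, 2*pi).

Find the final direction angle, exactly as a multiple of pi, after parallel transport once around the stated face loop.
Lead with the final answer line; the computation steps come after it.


Answer: final direction angle = (7/12)*pi

enclosed vertex P4: corner angles sum to (11/6)*pi, defect = 2*pi - (11/6)*pi = pi/6
holonomy = initial angle + sum of enclosed defects (mod 2*pi), positive in the induced orientation
final angle = (5/12)*pi + pi/6 = (7/12)*pi (mod 2*pi)


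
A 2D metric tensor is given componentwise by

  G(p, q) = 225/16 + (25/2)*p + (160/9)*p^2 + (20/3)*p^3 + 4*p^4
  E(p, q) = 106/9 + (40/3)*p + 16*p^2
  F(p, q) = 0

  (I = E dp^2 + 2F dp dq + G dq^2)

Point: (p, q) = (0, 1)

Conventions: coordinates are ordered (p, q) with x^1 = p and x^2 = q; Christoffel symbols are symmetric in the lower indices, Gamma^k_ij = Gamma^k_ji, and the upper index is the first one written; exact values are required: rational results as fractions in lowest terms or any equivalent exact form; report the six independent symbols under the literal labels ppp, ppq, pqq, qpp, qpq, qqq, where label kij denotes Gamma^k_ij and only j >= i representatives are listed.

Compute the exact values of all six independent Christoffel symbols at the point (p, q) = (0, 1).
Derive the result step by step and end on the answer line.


E = 106/9, F = 0, G = 225/16 at the point
E_p = 40/3, E_q = 0, F_p = 0, F_q = 0, G_p = 25/2, G_q = 0
EG - F^2 = 1325/8;  g^inv = (8/1325) * [[225/16, 0], [0, 106/9]]
first-kind symbols [ij,l] = (1/2)(d_i g_jl + d_j g_il - d_l g_ij): [pp,p] = E_p/2 = 20/3, [pp,q] = F_p - E_q/2 = 0, [pq,p] = E_q/2 = 0, [pq,q] = G_p/2 = 25/4, [qq,p] = F_q - G_p/2 = -25/4, [qq,q] = G_q/2 = 0
Gamma^p_ij = (G*[ij,p] - F*[ij,q])/(EG - F^2), Gamma^q_ij = (E*[ij,q] - F*[ij,p])/(EG - F^2)

Answer: Gamma_ppp = 30/53, Gamma_ppq = 0, Gamma_pqq = -225/424, Gamma_qpp = 0, Gamma_qpq = 4/9, Gamma_qqq = 0


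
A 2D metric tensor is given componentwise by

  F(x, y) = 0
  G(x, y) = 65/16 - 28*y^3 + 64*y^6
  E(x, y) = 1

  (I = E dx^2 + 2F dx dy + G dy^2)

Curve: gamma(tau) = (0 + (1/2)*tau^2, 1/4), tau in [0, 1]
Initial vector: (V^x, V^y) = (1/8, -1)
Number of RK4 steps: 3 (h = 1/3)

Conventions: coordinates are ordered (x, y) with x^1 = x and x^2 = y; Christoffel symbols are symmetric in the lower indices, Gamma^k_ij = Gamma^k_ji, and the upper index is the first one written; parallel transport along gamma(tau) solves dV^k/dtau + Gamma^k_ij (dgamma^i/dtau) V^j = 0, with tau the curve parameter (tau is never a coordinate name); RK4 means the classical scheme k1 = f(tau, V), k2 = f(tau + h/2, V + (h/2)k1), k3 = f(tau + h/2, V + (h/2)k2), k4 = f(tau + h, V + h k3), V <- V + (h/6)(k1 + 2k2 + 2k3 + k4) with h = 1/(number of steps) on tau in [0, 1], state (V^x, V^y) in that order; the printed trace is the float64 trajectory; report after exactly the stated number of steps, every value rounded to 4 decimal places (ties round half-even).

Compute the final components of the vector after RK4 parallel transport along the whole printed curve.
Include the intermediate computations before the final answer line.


gamma'(tau) = (tau, 0); f(tau, V)^k = -Gamma^k_ij(gamma(tau)) gamma'^i(tau) V^j; h = 1/3; intermediate values shown to 6 dp
curve data and Christoffel symbols at the stage parameters:
  tau = 0.000000: gamma = (0.000000, 0.250000), gamma' = (0.000000, 0.000000); Gamma_xxx = 0.000000, Gamma_xxy = 0.000000, Gamma_xyy = 0.000000, Gamma_yxx = 0.000000, Gamma_yxy = 0.000000, Gamma_yyy = -0.669528
  tau = 0.166667: gamma = (0.013889, 0.250000), gamma' = (0.166667, 0.000000); Gamma_xxx = 0.000000, Gamma_xxy = 0.000000, Gamma_xyy = 0.000000, Gamma_yxx = 0.000000, Gamma_yxy = 0.000000, Gamma_yyy = -0.669528
  tau = 0.333333: gamma = (0.055556, 0.250000), gamma' = (0.333333, 0.000000); Gamma_xxx = 0.000000, Gamma_xxy = 0.000000, Gamma_xyy = 0.000000, Gamma_yxx = 0.000000, Gamma_yxy = 0.000000, Gamma_yyy = -0.669528
  tau = 0.500000: gamma = (0.125000, 0.250000), gamma' = (0.500000, 0.000000); Gamma_xxx = 0.000000, Gamma_xxy = 0.000000, Gamma_xyy = 0.000000, Gamma_yxx = 0.000000, Gamma_yxy = 0.000000, Gamma_yyy = -0.669528
  tau = 0.666667: gamma = (0.222222, 0.250000), gamma' = (0.666667, 0.000000); Gamma_xxx = 0.000000, Gamma_xxy = 0.000000, Gamma_xyy = 0.000000, Gamma_yxx = 0.000000, Gamma_yxy = 0.000000, Gamma_yyy = -0.669528
  tau = 0.833333: gamma = (0.347222, 0.250000), gamma' = (0.833333, 0.000000); Gamma_xxx = 0.000000, Gamma_xxy = 0.000000, Gamma_xyy = 0.000000, Gamma_yxx = 0.000000, Gamma_yxy = 0.000000, Gamma_yyy = -0.669528
  tau = 1.000000: gamma = (0.500000, 0.250000), gamma' = (1.000000, 0.000000); Gamma_xxx = 0.000000, Gamma_xxy = 0.000000, Gamma_xyy = 0.000000, Gamma_yxx = 0.000000, Gamma_yxy = 0.000000, Gamma_yyy = -0.669528
step 0: V^x = 0.1250, V^y = -1.0000
step 1: k1 = (0.000000, 0.000000), k2 = (0.000000, 0.000000), k3 = (0.000000, 0.000000), k4 = (0.000000, 0.000000); V <- V + (h/6)(k1 + 2k2 + 2k3 + k4): V^x = 0.1250, V^y = -1.0000
step 2: k1 = (0.000000, 0.000000), k2 = (0.000000, 0.000000), k3 = (0.000000, 0.000000), k4 = (0.000000, 0.000000); V <- V + (h/6)(k1 + 2k2 + 2k3 + k4): V^x = 0.1250, V^y = -1.0000
step 3: k1 = (0.000000, 0.000000), k2 = (0.000000, 0.000000), k3 = (0.000000, 0.000000), k4 = (0.000000, 0.000000); V <- V + (h/6)(k1 + 2k2 + 2k3 + k4): V^x = 0.1250, V^y = -1.0000

Answer: V^x = 0.1250, V^y = -1.0000


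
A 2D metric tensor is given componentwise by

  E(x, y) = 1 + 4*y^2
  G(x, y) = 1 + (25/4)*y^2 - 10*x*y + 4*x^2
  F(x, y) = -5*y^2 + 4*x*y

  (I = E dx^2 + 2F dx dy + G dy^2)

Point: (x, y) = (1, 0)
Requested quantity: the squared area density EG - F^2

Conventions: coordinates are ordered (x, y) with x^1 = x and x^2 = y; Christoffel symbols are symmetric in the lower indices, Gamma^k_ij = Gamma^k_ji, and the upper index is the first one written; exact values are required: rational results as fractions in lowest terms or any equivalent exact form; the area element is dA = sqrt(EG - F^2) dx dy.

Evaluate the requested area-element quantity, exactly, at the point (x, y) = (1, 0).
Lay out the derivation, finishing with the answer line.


E = 1, F = 0, G = 5; EG - F^2 = 5

Answer: EG - F^2 = 5


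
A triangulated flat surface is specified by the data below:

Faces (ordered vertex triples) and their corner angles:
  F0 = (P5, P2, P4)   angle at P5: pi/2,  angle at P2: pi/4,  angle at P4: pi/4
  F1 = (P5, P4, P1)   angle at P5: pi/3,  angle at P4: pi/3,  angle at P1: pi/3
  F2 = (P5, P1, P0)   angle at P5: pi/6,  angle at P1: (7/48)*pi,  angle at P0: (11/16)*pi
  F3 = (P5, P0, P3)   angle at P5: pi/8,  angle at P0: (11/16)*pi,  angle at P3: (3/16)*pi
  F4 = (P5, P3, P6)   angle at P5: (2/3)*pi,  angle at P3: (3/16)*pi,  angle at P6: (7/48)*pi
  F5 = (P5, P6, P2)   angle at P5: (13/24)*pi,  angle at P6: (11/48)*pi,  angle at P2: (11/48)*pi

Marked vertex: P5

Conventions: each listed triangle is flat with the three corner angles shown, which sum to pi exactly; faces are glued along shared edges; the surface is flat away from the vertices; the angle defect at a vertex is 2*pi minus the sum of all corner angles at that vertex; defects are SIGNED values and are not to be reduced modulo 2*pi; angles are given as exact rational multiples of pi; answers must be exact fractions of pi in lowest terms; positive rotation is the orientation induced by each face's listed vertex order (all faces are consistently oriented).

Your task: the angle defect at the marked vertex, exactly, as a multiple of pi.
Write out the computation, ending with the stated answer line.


Sum of corner angles at P5: (7/3)*pi
defect = 2*pi - (7/3)*pi

Answer: defect(P5) = -pi/3


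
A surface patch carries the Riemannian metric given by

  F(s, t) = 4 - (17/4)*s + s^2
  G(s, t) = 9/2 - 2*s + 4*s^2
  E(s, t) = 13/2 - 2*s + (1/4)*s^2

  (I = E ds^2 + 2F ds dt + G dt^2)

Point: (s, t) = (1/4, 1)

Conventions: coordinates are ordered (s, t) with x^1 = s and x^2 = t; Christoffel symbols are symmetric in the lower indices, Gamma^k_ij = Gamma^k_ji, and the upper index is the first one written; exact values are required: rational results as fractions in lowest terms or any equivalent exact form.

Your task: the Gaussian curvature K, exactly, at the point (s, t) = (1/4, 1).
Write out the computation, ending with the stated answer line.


E = 385/64, F = 3, G = 17/4, EG - F^2 = 4241/256 at the point
E_s = -15/8, E_t = 0, F_s = -15/4, F_t = 0, G_s = 0, G_t = 0
E_tt = 0, F_st = 0, G_ss = 8
Apply the Brioschi formula K = (det M1 - det M2)/(EG - F^2)^2 over the derivative matrices of E, F, G.
M1 = [[-E_tt/2 + F_st - G_ss/2, E_s/2, F_s - E_t/2], [F_t - G_s/2, E, F], [G_t/2, F, G]] = [[-4, -15/16, -15/4], [0, 385/64, 3], [0, 3, 17/4]]; det M1 = -4241/64
M2 = [[0, E_t/2, G_s/2], [E_t/2, E, F], [G_s/2, F, G]] = [[0, 0, 0], [0, 385/64, 3], [0, 3, 17/4]]; det M2 = 0
det M1 - det M2 = -4241/64; K = -4241/64 / (4241/256)^2 = -1024/4241

Answer: K = -1024/4241


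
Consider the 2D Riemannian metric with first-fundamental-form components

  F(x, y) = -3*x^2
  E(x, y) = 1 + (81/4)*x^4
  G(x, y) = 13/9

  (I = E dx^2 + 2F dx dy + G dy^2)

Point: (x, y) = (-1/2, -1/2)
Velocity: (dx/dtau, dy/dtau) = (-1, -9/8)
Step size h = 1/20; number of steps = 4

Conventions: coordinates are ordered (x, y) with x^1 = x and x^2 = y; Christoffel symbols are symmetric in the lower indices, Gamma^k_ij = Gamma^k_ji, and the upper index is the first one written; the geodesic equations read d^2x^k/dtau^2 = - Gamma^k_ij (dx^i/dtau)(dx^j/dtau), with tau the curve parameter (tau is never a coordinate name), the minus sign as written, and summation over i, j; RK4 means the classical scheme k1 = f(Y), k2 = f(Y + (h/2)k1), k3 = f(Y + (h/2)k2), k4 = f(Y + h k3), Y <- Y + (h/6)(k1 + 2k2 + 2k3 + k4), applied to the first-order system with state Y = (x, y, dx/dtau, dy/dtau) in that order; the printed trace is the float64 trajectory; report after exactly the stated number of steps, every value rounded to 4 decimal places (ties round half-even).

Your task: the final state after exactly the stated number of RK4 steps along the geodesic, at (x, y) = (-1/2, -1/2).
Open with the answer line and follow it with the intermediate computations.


Answer: x = -0.6677, y = -0.7407, dx/dtau = -0.7039, dy/dtau = -1.2576

f(Y) = (dx/dtau, dy/dtau, -Gamma^x_ij Y'^i Y'^j, -Gamma^y_ij Y'^i Y'^j) with the Gammas evaluated at the stage position; h = 0.050000; intermediate values shown to 6 dp
step 0: x = -0.5000, y = -0.5000, dx/dtau = -1.0000, dy/dtau = -1.1250
step 1:
  k1: at (x, y) = (-0.500000, -0.500000), (dx/dtau, dy/dtau) = (-1.000000, -1.125000); Gamma_xxx = -1.868033, Gamma_xxy = 0.000000, Gamma_xyy = 0.000000, Gamma_yxx = 1.106983, Gamma_yxy = 0.000000, Gamma_yyy = 0.000000; k1 = (-1.000000, -1.125000, 1.868033, -1.106983)
  k2: at (x, y) = (-0.525000, -0.528125), (dx/dtau, dy/dtau) = (-0.953299, -1.152675); Gamma_xxx = -1.964744, Gamma_xxy = 0.000000, Gamma_xyy = 0.000000, Gamma_yxx = 1.056048, Gamma_yxy = 0.000000, Gamma_yyy = 0.000000; k2 = (-0.953299, -1.152675, 1.785519, -0.959714)
  k3: at (x, y) = (-0.523832, -0.528817), (dx/dtau, dy/dtau) = (-0.955362, -1.148993); Gamma_xxx = -1.960630, Gamma_xxy = 0.000000, Gamma_xyy = 0.000000, Gamma_yxx = 1.058539, Gamma_yxy = 0.000000, Gamma_yyy = 0.000000; k3 = (-0.955362, -1.148993, 1.789500, -0.966147)
  k4: at (x, y) = (-0.547768, -0.557450), (dx/dtau, dy/dtau) = (-0.910525, -1.173307); Gamma_xxx = -2.037150, Gamma_xxy = 0.000000, Gamma_xyy = 0.000000, Gamma_yxx = 1.005832, Gamma_yxy = 0.000000, Gamma_yyy = 0.000000; k4 = (-0.910525, -1.173307, 1.688911, -0.833891)
  Y <- Y + (h/6)(k1 + 2k2 + 2k3 + k4): x = -0.5477, y = -0.5575, dx/dtau = -0.9108, dy/dtau = -1.1733
step 2:
  k1: at (x, y) = (-0.547732, -0.557514), (dx/dtau, dy/dtau) = (-0.910775, -1.173272); Gamma_xxx = -2.037047, Gamma_xxy = 0.000000, Gamma_xyy = 0.000000, Gamma_yxx = 1.005914, Gamma_yxy = 0.000000, Gamma_yyy = 0.000000; k1 = (-0.910775, -1.173272, 1.689753, -0.834417)
  k2: at (x, y) = (-0.570501, -0.586845), (dx/dtau, dy/dtau) = (-0.868531, -1.194132); Gamma_xxx = -2.094996, Gamma_xxy = 0.000000, Gamma_xyy = 0.000000, Gamma_yxx = 0.953599, Gamma_yxy = 0.000000, Gamma_yyy = 0.000000; k2 = (-0.868531, -1.194132, 1.580353, -0.719345)
  k3: at (x, y) = (-0.569445, -0.587367), (dx/dtau, dy/dtau) = (-0.871266, -1.191255); Gamma_xxx = -2.092617, Gamma_xxy = 0.000000, Gamma_xyy = 0.000000, Gamma_yxx = 0.956053, Gamma_yxy = 0.000000, Gamma_yyy = 0.000000; k3 = (-0.871266, -1.191255, 1.588516, -0.725745)
  k4: at (x, y) = (-0.591295, -0.617076), (dx/dtau, dy/dtau) = (-0.831349, -1.209559); Gamma_xxx = -2.136000, Gamma_xxy = 0.000000, Gamma_xyy = 0.000000, Gamma_yxx = 0.905083, Gamma_yxy = 0.000000, Gamma_yyy = 0.000000; k4 = (-0.831349, -1.209559, 1.476278, -0.625541)
  Y <- Y + (h/6)(k1 + 2k2 + 2k3 + k4): x = -0.5912, y = -0.6171, dx/dtau = -0.8316, dy/dtau = -1.2095
step 3:
  k1: at (x, y) = (-0.591246, -0.617127), (dx/dtau, dy/dtau) = (-0.831577, -1.209523); Gamma_xxx = -2.135916, Gamma_xxy = 0.000000, Gamma_xyy = 0.000000, Gamma_yxx = 0.905197, Gamma_yxy = 0.000000, Gamma_yyy = 0.000000; k1 = (-0.831577, -1.209523, 1.477029, -0.625963)
  k2: at (x, y) = (-0.612036, -0.647365), (dx/dtau, dy/dtau) = (-0.794651, -1.225172); Gamma_xxx = -2.166452, Gamma_xxy = 0.000000, Gamma_xyy = 0.000000, Gamma_yxx = 0.856824, Gamma_yxy = 0.000000, Gamma_yyy = 0.000000; k2 = (-0.794651, -1.225172, 1.368051, -0.541059)
  k3: at (x, y) = (-0.611113, -0.647756), (dx/dtau, dy/dtau) = (-0.797376, -1.223049); Gamma_xxx = -2.165305, Gamma_xxy = 0.000000, Gamma_xyy = 0.000000, Gamma_yxx = 0.858960, Gamma_yxy = 0.000000, Gamma_yyy = 0.000000; k3 = (-0.797376, -1.223049, 1.376719, -0.546134)
  k4: at (x, y) = (-0.631115, -0.678280), (dx/dtau, dy/dtau) = (-0.762741, -1.236829); Gamma_xxx = -2.186093, Gamma_xxy = 0.000000, Gamma_xyy = 0.000000, Gamma_yxx = 0.813107, Gamma_yxy = 0.000000, Gamma_yyy = 0.000000; k4 = (-0.762741, -1.236829, 1.271812, -0.473044)
  Y <- Y + (h/6)(k1 + 2k2 + 2k3 + k4): x = -0.6311, y = -0.6783, dx/dtau = -0.7629, dy/dtau = -1.2368
step 4:
  k1: at (x, y) = (-0.631066, -0.678317), (dx/dtau, dy/dtau) = (-0.762924, -1.236801); Gamma_xxx = -2.186052, Gamma_xxy = 0.000000, Gamma_xyy = 0.000000, Gamma_yxx = 0.813218, Gamma_yxy = 0.000000, Gamma_yyy = 0.000000; k1 = (-0.762924, -1.236801, 1.272398, -0.473336)
  k2: at (x, y) = (-0.650139, -0.709237), (dx/dtau, dy/dtau) = (-0.731114, -1.248634); Gamma_xxx = -2.198502, Gamma_xxy = 0.000000, Gamma_xyy = 0.000000, Gamma_yxx = 0.770567, Gamma_yxy = 0.000000, Gamma_yyy = 0.000000; k2 = (-0.731114, -1.248634, 1.175160, -0.411889)
  k3: at (x, y) = (-0.649344, -0.709533), (dx/dtau, dy/dtau) = (-0.733545, -1.247098); Gamma_xxx = -2.198116, Gamma_xxy = 0.000000, Gamma_xyy = 0.000000, Gamma_yxx = 0.772320, Gamma_yxy = 0.000000, Gamma_yyy = 0.000000; k3 = (-0.733545, -1.247098, 1.182780, -0.415576)
  k4: at (x, y) = (-0.667743, -0.740672), (dx/dtau, dy/dtau) = (-0.703785, -1.257580); Gamma_xxx = -2.204290, Gamma_xxy = 0.000000, Gamma_xyy = 0.000000, Gamma_yxx = 0.732396, Gamma_yxy = 0.000000, Gamma_yyy = 0.000000; k4 = (-0.703785, -1.257580, 1.091814, -0.362765)
  Y <- Y + (h/6)(k1 + 2k2 + 2k3 + k4): x = -0.6677, y = -0.7407, dx/dtau = -0.7039, dy/dtau = -1.2576


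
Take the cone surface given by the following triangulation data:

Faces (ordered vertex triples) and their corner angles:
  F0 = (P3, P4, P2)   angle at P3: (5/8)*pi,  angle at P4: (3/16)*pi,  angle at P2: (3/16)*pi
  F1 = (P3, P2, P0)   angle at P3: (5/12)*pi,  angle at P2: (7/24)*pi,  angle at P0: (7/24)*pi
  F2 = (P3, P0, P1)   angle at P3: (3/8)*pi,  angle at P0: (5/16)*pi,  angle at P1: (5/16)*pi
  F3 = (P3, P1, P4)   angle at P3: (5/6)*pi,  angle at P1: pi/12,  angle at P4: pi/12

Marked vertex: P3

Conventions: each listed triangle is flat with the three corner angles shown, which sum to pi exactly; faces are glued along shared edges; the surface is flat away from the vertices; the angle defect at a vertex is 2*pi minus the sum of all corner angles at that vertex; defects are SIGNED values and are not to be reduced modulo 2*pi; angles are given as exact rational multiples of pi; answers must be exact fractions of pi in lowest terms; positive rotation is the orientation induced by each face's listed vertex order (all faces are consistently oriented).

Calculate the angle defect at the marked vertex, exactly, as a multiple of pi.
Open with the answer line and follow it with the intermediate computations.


Answer: defect(P3) = -pi/4

Sum of corner angles at P3: (9/4)*pi
defect = 2*pi - (9/4)*pi


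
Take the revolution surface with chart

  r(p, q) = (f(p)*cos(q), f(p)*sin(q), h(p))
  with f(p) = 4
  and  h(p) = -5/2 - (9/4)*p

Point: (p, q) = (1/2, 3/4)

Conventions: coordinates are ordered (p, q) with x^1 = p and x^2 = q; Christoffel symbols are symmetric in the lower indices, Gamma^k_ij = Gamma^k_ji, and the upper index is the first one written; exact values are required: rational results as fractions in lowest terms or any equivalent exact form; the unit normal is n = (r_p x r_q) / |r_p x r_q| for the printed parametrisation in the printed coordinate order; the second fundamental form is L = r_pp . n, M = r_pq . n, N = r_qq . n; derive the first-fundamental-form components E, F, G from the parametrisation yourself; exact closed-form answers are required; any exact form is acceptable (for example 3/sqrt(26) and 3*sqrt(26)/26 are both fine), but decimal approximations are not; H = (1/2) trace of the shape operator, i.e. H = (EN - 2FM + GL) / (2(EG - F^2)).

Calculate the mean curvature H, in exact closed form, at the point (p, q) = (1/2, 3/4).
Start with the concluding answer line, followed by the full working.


Answer: H = -1/8

f = 4, f' = 0, f'' = 0, h' = -9/4, h'' = 0
E = 81/16, F = 0, G = 16; answer radicand W^2 = 81/16
unnormalised second-form numerators: l = 0, m = 0, n = -9; L = l/sqrt(81/16), and similarly M = m/sqrt(W^2), N = n/sqrt(W^2)
H = (E*n - 2*F*m + G*l) / (2*(EG - F^2)*sqrt(W^2)); E*n - 2*F*m + G*l = -729/16, EG - F^2 = 81, so H = (-9/32)/sqrt(81/16)


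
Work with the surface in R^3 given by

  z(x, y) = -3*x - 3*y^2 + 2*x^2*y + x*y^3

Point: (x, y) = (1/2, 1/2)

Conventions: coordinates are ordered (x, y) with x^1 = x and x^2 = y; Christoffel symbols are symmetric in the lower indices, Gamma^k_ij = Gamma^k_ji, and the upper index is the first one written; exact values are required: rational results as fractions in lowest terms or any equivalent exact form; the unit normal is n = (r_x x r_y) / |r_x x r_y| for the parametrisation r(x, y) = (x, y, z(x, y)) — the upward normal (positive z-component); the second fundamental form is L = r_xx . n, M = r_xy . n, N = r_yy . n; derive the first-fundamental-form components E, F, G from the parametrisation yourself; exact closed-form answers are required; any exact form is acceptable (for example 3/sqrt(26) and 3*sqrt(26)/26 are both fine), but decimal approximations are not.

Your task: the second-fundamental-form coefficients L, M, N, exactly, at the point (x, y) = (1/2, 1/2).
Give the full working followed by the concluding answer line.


z_x = -15/8, z_y = -17/8, z_xx = 2, z_xy = 11/4, z_yy = -9/2
E = 289/64, F = 255/64, G = 353/64; answer radicand W^2 = 289/32
unnormalised second-form numerators: l = 2, m = 11/4, n = -9/2; L = l/sqrt(289/32), and similarly M = m/sqrt(W^2), N = n/sqrt(W^2)

Answer: L = 8*sqrt(2)/17, M = 11*sqrt(2)/17, N = -18*sqrt(2)/17


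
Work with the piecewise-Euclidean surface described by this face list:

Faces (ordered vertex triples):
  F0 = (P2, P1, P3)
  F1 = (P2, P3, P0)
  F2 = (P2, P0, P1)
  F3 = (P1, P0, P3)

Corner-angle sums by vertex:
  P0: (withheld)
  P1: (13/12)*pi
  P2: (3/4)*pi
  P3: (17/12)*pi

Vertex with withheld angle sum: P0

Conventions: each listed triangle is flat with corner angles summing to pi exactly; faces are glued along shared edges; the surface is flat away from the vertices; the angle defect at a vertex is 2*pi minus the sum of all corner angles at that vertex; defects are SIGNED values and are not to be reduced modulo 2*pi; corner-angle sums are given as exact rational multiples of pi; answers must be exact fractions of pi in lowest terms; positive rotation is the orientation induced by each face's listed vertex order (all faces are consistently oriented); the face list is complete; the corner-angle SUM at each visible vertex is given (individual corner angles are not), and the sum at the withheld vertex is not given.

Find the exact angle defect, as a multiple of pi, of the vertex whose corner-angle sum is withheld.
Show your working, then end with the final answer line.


V = 4, E = 6, F = 4; chi = V - E + F = 2
Gauss-Bonnet: total defect = 2*pi*chi = 4*pi; visible defects sum to (11/4)*pi

Answer: defect(P0) = (5/4)*pi


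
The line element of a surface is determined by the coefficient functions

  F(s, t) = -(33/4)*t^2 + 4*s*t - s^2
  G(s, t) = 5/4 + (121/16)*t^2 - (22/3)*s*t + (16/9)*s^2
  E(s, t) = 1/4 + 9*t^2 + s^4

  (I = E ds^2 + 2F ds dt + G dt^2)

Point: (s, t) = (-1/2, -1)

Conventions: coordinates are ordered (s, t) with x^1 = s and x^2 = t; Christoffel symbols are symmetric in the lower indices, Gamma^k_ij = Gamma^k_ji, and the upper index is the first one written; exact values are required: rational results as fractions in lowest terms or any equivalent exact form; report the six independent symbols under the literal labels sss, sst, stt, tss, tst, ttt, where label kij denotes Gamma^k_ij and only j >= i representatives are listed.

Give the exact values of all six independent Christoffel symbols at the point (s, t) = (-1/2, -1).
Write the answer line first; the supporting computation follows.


Answer: Gamma_sss = 86636/22601, Gamma_sst = -74320/22601, Gamma_stt = 586640/203409, Gamma_tss = 124992/22601, Gamma_tst = -75184/22601, Gamma_ttt = 52627/22601

E = 149/16, F = -13/2, G = 805/144 at the point
E_s = -1/2, E_t = -18, F_s = -3, F_t = 29/2, G_s = 50/9, G_t = -275/24
EG - F^2 = 22601/2304;  g^inv = (2304/22601) * [[805/144, 13/2], [13/2, 149/16]]
first-kind symbols [ij,l] = (1/2)(d_i g_jl + d_j g_il - d_l g_ij): [ss,s] = E_s/2 = -1/4, [ss,t] = F_s - E_t/2 = 6, [st,s] = E_t/2 = -9, [st,t] = G_s/2 = 25/9, [tt,s] = F_t - G_s/2 = 211/18, [tt,t] = G_t/2 = -275/48
Gamma^s_ij = (G*[ij,s] - F*[ij,t])/(EG - F^2), Gamma^t_ij = (E*[ij,t] - F*[ij,s])/(EG - F^2)


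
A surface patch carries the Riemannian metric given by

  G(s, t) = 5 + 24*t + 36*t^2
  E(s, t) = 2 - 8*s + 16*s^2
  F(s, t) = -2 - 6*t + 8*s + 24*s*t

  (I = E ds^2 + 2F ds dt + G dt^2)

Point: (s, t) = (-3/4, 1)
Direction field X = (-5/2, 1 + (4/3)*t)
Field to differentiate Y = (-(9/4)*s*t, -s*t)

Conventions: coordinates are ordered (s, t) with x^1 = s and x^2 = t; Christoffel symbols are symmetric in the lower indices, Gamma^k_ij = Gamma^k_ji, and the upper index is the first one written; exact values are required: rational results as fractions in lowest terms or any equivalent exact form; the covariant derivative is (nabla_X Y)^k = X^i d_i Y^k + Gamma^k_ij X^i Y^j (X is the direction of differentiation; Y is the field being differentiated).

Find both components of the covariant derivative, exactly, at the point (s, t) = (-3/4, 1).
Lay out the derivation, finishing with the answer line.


E = 17, F = -32, G = 65 at the point
E_s = -32, E_t = 0, F_s = 32, F_t = -24, G_s = 0, G_t = 96
EG - F^2 = 81;  g^inv = (1/81) * [[65, 32], [32, 17]]
first-kind symbols [ij,l] = (1/2)(d_i g_jl + d_j g_il - d_l g_ij): [ss,s] = E_s/2 = -16, [ss,t] = F_s - E_t/2 = 32, [st,s] = E_t/2 = 0, [st,t] = G_s/2 = 0, [tt,s] = F_t - G_s/2 = -24, [tt,t] = G_t/2 = 48
Gamma^s_ij = (G*[ij,s] - F*[ij,t])/(EG - F^2), Gamma^t_ij = (E*[ij,t] - F*[ij,s])/(EG - F^2)
Gamma_sss = -16/81, Gamma_sst = 0, Gamma_stt = -8/27, Gamma_tss = 32/81, Gamma_tst = 0, Gamma_ttt = 16/27
X = (-5/2, 7/3), Y = (27/16, 3/4) at the point

Answer: (nabla_X Y)^s = 4267/432, (nabla_X Y)^t = 391/108


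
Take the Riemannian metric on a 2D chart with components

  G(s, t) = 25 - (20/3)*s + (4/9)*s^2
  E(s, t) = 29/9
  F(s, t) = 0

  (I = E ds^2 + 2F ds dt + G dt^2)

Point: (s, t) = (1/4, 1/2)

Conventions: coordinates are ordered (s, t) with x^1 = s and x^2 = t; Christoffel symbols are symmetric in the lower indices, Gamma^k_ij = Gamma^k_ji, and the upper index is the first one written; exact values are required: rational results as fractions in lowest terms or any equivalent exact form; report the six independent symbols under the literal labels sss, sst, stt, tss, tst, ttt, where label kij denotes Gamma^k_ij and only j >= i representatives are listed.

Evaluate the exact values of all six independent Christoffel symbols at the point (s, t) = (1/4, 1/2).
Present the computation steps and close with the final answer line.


E = 29/9, F = 0, G = 841/36 at the point
E_s = 0, E_t = 0, F_s = 0, F_t = 0, G_s = -58/9, G_t = 0
EG - F^2 = 24389/324;  g^inv = (324/24389) * [[841/36, 0], [0, 29/9]]
first-kind symbols [ij,l] = (1/2)(d_i g_jl + d_j g_il - d_l g_ij): [ss,s] = E_s/2 = 0, [ss,t] = F_s - E_t/2 = 0, [st,s] = E_t/2 = 0, [st,t] = G_s/2 = -29/9, [tt,s] = F_t - G_s/2 = 29/9, [tt,t] = G_t/2 = 0
Gamma^s_ij = (G*[ij,s] - F*[ij,t])/(EG - F^2), Gamma^t_ij = (E*[ij,t] - F*[ij,s])/(EG - F^2)

Answer: Gamma_sss = 0, Gamma_sst = 0, Gamma_stt = 1, Gamma_tss = 0, Gamma_tst = -4/29, Gamma_ttt = 0


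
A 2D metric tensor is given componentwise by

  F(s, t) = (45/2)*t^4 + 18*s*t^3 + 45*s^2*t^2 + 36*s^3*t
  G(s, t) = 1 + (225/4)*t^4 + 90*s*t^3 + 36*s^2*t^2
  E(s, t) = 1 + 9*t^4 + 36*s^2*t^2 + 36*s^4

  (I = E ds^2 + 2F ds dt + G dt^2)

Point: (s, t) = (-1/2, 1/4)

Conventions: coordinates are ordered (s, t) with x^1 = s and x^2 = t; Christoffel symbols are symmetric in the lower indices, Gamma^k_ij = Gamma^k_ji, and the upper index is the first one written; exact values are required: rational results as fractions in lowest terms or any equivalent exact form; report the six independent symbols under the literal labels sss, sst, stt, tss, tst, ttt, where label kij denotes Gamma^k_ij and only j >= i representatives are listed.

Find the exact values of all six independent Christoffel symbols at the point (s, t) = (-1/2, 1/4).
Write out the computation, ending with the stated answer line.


E = 985/256, F = -243/512, G = 1105/1024 at the point
E_s = -81/4, E_t = 81/16, F_s = 135/32, F_t = 27/32, G_s = -27/32, G_t = -27/64
EG - F^2 = 4021/1024;  g^inv = (1024/4021) * [[1105/1024, 243/512], [243/512, 985/256]]
first-kind symbols [ij,l] = (1/2)(d_i g_jl + d_j g_il - d_l g_ij): [ss,s] = E_s/2 = -81/8, [ss,t] = F_s - E_t/2 = 27/16, [st,s] = E_t/2 = 81/32, [st,t] = G_s/2 = -27/64, [tt,s] = F_t - G_s/2 = 81/64, [tt,t] = G_t/2 = -27/128
Gamma^s_ij = (G*[ij,s] - F*[ij,t])/(EG - F^2), Gamma^t_ij = (E*[ij,t] - F*[ij,s])/(EG - F^2)

Answer: Gamma_sss = -10368/4021, Gamma_sst = 2592/4021, Gamma_stt = 1296/4021, Gamma_tss = 1728/4021, Gamma_tst = -432/4021, Gamma_ttt = -216/4021


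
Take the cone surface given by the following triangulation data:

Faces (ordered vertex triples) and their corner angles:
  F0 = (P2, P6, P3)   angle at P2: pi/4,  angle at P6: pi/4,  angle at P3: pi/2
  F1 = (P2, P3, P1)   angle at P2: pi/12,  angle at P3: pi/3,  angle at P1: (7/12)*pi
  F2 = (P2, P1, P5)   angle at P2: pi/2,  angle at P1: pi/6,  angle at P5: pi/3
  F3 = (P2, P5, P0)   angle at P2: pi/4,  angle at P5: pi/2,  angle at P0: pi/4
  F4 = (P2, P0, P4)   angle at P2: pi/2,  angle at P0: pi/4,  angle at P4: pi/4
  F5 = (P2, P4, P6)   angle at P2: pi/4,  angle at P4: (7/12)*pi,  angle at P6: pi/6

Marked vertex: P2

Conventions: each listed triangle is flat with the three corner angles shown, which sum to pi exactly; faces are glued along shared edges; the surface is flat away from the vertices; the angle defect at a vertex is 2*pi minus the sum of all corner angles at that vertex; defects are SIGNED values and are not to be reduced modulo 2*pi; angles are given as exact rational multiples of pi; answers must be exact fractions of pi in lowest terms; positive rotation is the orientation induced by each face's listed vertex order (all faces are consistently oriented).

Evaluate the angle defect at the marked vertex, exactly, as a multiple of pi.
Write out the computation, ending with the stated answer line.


Sum of corner angles at P2: (11/6)*pi
defect = 2*pi - (11/6)*pi

Answer: defect(P2) = pi/6


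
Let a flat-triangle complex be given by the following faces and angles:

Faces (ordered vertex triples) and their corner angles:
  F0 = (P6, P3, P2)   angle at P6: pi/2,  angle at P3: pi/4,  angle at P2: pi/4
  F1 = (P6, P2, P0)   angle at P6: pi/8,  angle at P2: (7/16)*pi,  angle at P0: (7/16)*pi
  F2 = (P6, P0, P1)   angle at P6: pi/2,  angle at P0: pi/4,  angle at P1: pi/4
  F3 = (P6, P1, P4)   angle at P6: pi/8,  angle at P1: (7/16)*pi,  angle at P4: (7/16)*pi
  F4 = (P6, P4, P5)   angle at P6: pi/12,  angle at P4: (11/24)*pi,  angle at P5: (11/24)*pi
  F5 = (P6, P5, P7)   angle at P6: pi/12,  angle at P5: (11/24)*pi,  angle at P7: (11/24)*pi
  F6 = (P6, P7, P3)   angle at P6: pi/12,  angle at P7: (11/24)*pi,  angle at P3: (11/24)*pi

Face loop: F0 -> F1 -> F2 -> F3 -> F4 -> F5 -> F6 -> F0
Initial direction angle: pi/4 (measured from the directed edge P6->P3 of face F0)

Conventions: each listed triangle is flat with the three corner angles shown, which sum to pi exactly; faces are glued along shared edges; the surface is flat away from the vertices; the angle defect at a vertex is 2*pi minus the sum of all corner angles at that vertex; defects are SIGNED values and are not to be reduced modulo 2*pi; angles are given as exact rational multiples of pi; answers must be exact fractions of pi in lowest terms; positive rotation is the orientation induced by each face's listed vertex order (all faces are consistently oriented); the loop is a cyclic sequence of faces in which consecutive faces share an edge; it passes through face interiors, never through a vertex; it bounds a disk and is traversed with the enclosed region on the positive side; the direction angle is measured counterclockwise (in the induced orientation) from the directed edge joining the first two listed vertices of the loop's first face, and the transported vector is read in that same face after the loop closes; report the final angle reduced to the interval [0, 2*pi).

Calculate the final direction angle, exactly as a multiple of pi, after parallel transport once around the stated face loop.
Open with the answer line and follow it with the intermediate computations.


Answer: final direction angle = (3/4)*pi

enclosed vertex P6: corner angles sum to (3/2)*pi, defect = 2*pi - (3/2)*pi = pi/2
adding the enclosed defects to the starting angle (mod 2*pi, induced orientation) gives the holonomy
final angle = pi/4 + pi/2 = (3/4)*pi (mod 2*pi)


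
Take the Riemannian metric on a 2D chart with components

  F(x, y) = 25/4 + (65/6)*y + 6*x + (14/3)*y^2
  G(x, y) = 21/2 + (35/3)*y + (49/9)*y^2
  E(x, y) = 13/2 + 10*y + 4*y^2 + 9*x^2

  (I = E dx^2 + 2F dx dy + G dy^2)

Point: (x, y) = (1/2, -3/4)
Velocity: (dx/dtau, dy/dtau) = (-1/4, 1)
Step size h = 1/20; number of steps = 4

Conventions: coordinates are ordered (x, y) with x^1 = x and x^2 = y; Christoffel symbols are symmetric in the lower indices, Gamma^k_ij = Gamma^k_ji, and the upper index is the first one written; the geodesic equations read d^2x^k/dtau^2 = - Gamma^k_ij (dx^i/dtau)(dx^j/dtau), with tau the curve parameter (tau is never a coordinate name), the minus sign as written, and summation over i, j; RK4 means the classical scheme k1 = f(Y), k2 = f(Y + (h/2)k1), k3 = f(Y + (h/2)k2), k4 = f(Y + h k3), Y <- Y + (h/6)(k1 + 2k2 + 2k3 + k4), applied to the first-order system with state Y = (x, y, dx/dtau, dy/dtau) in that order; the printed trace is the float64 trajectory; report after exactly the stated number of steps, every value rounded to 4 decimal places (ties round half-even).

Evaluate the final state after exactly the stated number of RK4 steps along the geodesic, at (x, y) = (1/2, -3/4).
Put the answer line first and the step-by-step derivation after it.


Answer: x = 0.3990, y = -0.5237, dx/dtau = -0.7242, dy/dtau = 1.2103

f(Y) = (dx/dtau, dy/dtau, -Gamma^x_ij Y'^i Y'^j, -Gamma^y_ij Y'^i Y'^j) with the Gammas evaluated at the stage position; h = 0.050000; intermediate values shown to 6 dp
step 0: x = 0.5000, y = -0.7500, dx/dtau = -0.2500, dy/dtau = 1.0000
step 1:
  k1: at (x, y) = (0.500000, -0.750000), (dx/dtau, dy/dtau) = (-0.250000, 1.000000); Gamma_xxx = 2.393258, Gamma_xxy = 3.460674, Gamma_xyy = 4.273408, Gamma_yxx = -1.033708, Gamma_yxy = -2.696629, Gamma_yyy = -2.966292; k1 = (-0.250000, 1.000000, -2.692650, 1.682584)
  k2: at (x, y) = (0.493750, -0.725000), (dx/dtau, dy/dtau) = (-0.317316, 1.042065); Gamma_xxx = 2.417497, Gamma_xxy = 3.594381, Gamma_xyy = 4.451309, Gamma_yxx = -1.083673, Gamma_yxy = -2.793792, Gamma_yyy = -3.075199; k2 = (-0.317316, 1.042065, -2.700022, 1.600857)
  k3: at (x, y) = (0.492067, -0.723948), (dx/dtau, dy/dtau) = (-0.317501, 1.040021); Gamma_xxx = 2.405502, Gamma_xxy = 3.595952, Gamma_xyy = 4.459386, Gamma_yxx = -1.071486, Gamma_yxy = -2.788488, Gamma_yyy = -3.072531; k3 = (-0.317501, 1.040021, -2.691141, 1.589840)
  k4: at (x, y) = (0.484125, -0.697999), (dx/dtau, dy/dtau) = (-0.384557, 1.079492); Gamma_xxx = 2.409722, Gamma_xxy = 3.720703, Gamma_xyy = 4.632804, Gamma_yxx = -1.103103, Gamma_yxy = -2.872073, Gamma_yyy = -3.170265; k4 = (-0.384557, 1.079492, -2.665857, 1.472905)
  Y <- Y + (h/6)(k1 + 2k2 + 2k3 + k4): x = 0.4841, y = -0.6980, dx/dtau = -0.3845, dy/dtau = 1.0795
step 2:
  k1: at (x, y) = (0.484132, -0.697969), (dx/dtau, dy/dtau) = (-0.384507, 1.079474); Gamma_xxx = 2.409876, Gamma_xxy = 3.720893, Gamma_xyy = 4.632997, Gamma_yxx = -1.103300, Gamma_yxy = -2.872276, Gamma_yyy = -3.170461; k1 = (-0.384507, 1.079474, -2.666128, 1.473179)
  k2: at (x, y) = (0.474519, -0.670983), (dx/dtau, dy/dtau) = (-0.451160, 1.116304); Gamma_xxx = 2.392513, Gamma_xxy = 3.834061, Gamma_xyy = 4.798573, Gamma_yxx = -1.115861, Gamma_yxy = -2.940552, Gamma_yyy = -3.254722; k2 = (-0.451160, 1.116304, -2.604739, 1.321036)
  k3: at (x, y) = (0.472853, -0.670062), (dx/dtau, dy/dtau) = (-0.449625, 1.112500); Gamma_xxx = 2.377847, Gamma_xxy = 3.832013, Gamma_xyy = 4.802484, Gamma_yxx = -1.101782, Gamma_yxy = -2.932353, Gamma_yyy = -3.248770; k3 = (-0.449625, 1.112500, -2.590927, 1.310025)
  k4: at (x, y) = (0.461650, -0.642344), (dx/dtau, dy/dtau) = (-0.514053, 1.144975); Gamma_xxx = 2.334994, Gamma_xxy = 3.925968, Gamma_xyy = 4.950549, Gamma_yxx = -1.092734, Gamma_yxy = -2.979885, Gamma_yyy = -3.312788; k4 = (-0.514053, 1.144975, -2.485559, 1.123926)
  Y <- Y + (h/6)(k1 + 2k2 + 2k3 + k4): x = 0.4616, y = -0.6423, dx/dtau = -0.5140, dy/dtau = 1.1450
step 3:
  k1: at (x, y) = (0.461631, -0.642286), (dx/dtau, dy/dtau) = (-0.514032, 1.144968); Gamma_xxx = 2.334936, Gamma_xxy = 3.926169, Gamma_xyy = 4.950849, Gamma_yxx = -1.092751, Gamma_yxy = -2.980006, Gamma_yyy = -3.312938; k1 = (-0.514032, 1.144968, -2.485783, 1.124070)
  k2: at (x, y) = (0.448780, -0.613661), (dx/dtau, dy/dtau) = (-0.576177, 1.173069); Gamma_xxx = 2.265639, Gamma_xxy = 3.998269, Gamma_xyy = 5.077647, Gamma_yxx = -1.062135, Gamma_yxy = -3.005295, Gamma_yyy = -3.354293; k2 = (-0.576177, 1.173069, -2.334631, 0.905893)
  k3: at (x, y) = (0.447226, -0.612959), (dx/dtau, dy/dtau) = (-0.572398, 1.167615); Gamma_xxx = 2.249627, Gamma_xxy = 3.992434, Gamma_xyy = 5.076479, Gamma_yxx = -1.047548, Gamma_yxy = -2.994717, Gamma_yyy = -3.345133; k3 = (-0.572398, 1.167615, -2.321346, 0.900740)
  k4: at (x, y) = (0.433011, -0.583905), (dx/dtau, dy/dtau) = (-0.630099, 1.190005); Gamma_xxx = 2.154410, Gamma_xxy = 4.036210, Gamma_xyy = 5.172015, Gamma_yxx = -0.996848, Gamma_yxy = -2.994746, Gamma_yyy = -3.358713; k4 = (-0.630099, 1.190005, -2.126630, 0.661035)
  Y <- Y + (h/6)(k1 + 2k2 + 2k3 + k4): x = 0.4330, y = -0.5838, dx/dtau = -0.6301, dy/dtau = 1.1900
step 4:
  k1: at (x, y) = (0.432953, -0.583816), (dx/dtau, dy/dtau) = (-0.630068, 1.189954); Gamma_xxx = 2.153939, Gamma_xxy = 4.036216, Gamma_xyy = 5.172202, Gamma_yxx = -0.996529, Gamma_yxy = -2.994593, Gamma_yyy = -3.358603; k1 = (-0.630068, 1.189954, -2.126547, 0.660952)
  k2: at (x, y) = (0.417202, -0.554067), (dx/dtau, dy/dtau) = (-0.683232, 1.206478); Gamma_xxx = 2.032885, Gamma_xxy = 4.049995, Gamma_xyy = 5.233732, Gamma_yxx = -0.926567, Gamma_yxy = -2.968649, Gamma_yyy = -3.342793; k2 = (-0.683232, 1.206478, -1.890266, 0.404118)
  k3: at (x, y) = (0.415873, -0.553654), (dx/dtau, dy/dtau) = (-0.677325, 1.200057); Gamma_xxx = 2.017863, Gamma_xxy = 4.041594, Gamma_xyy = 5.228239, Gamma_yxx = -0.913481, Gamma_yxy = -2.957295, Gamma_yyy = -3.331852; k3 = (-0.677325, 1.200057, -1.884864, 0.409851)
  k4: at (x, y) = (0.399087, -0.523813), (dx/dtau, dy/dtau) = (-0.724312, 1.210447); Gamma_xxx = 1.877544, Gamma_xxy = 4.023679, Gamma_xyy = 5.250307, Gamma_yxx = -0.830387, Gamma_yxy = -2.907158, Gamma_yyy = -3.286594; k4 = (-0.724312, 1.210447, -1.622216, 0.153451)
  Y <- Y + (h/6)(k1 + 2k2 + 2k3 + k4): x = 0.3990, y = -0.5237, dx/dtau = -0.7242, dy/dtau = 1.2103
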